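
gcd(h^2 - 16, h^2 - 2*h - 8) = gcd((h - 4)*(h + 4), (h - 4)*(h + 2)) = h - 4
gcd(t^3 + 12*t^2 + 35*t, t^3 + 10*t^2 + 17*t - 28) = t + 7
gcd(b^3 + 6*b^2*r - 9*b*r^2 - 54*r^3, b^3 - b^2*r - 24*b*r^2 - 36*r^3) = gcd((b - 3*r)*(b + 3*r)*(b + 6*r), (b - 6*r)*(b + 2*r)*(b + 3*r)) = b + 3*r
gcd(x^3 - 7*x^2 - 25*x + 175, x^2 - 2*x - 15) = x - 5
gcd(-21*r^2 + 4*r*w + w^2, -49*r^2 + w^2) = 7*r + w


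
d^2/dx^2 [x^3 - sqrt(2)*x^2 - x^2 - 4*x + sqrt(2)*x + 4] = 6*x - 2*sqrt(2) - 2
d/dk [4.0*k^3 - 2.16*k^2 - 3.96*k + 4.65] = 12.0*k^2 - 4.32*k - 3.96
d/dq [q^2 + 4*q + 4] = 2*q + 4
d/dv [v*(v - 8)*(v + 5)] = 3*v^2 - 6*v - 40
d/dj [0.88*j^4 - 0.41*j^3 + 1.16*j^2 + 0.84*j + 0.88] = 3.52*j^3 - 1.23*j^2 + 2.32*j + 0.84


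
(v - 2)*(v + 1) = v^2 - v - 2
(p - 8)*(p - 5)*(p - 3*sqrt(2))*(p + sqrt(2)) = p^4 - 13*p^3 - 2*sqrt(2)*p^3 + 34*p^2 + 26*sqrt(2)*p^2 - 80*sqrt(2)*p + 78*p - 240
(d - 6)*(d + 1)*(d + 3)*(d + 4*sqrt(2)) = d^4 - 2*d^3 + 4*sqrt(2)*d^3 - 21*d^2 - 8*sqrt(2)*d^2 - 84*sqrt(2)*d - 18*d - 72*sqrt(2)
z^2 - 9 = (z - 3)*(z + 3)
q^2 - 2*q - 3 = (q - 3)*(q + 1)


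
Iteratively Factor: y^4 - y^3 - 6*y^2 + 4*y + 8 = (y - 2)*(y^3 + y^2 - 4*y - 4) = (y - 2)*(y + 1)*(y^2 - 4) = (y - 2)*(y + 1)*(y + 2)*(y - 2)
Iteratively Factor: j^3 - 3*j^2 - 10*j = (j - 5)*(j^2 + 2*j) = j*(j - 5)*(j + 2)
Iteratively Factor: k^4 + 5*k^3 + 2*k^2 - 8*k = (k - 1)*(k^3 + 6*k^2 + 8*k) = (k - 1)*(k + 4)*(k^2 + 2*k) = k*(k - 1)*(k + 4)*(k + 2)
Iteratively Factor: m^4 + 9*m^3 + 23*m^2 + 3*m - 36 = (m + 3)*(m^3 + 6*m^2 + 5*m - 12) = (m - 1)*(m + 3)*(m^2 + 7*m + 12) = (m - 1)*(m + 3)^2*(m + 4)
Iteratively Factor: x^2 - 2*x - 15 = (x - 5)*(x + 3)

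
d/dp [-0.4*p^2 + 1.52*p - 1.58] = 1.52 - 0.8*p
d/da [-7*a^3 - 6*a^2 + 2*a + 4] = -21*a^2 - 12*a + 2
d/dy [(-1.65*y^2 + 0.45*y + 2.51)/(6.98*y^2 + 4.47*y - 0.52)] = (-10.5165*y^2 - 33.3236*y - 11.4537)/(48.7204*y^4 + 62.4012*y^3 + 12.7217*y^2 - 4.6488*y + 0.2704)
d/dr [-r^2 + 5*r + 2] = 5 - 2*r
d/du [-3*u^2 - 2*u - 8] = -6*u - 2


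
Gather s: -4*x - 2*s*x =-2*s*x - 4*x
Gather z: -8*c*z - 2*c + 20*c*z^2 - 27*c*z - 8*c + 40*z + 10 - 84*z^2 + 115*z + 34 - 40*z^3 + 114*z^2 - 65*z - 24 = -10*c - 40*z^3 + z^2*(20*c + 30) + z*(90 - 35*c) + 20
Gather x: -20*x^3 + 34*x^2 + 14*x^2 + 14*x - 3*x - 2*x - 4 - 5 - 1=-20*x^3 + 48*x^2 + 9*x - 10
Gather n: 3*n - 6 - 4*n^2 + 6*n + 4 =-4*n^2 + 9*n - 2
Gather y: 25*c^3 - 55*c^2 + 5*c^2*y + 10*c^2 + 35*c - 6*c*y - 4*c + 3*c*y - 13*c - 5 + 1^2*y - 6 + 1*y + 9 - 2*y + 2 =25*c^3 - 45*c^2 + 18*c + y*(5*c^2 - 3*c)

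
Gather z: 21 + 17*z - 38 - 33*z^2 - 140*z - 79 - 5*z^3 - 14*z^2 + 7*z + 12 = -5*z^3 - 47*z^2 - 116*z - 84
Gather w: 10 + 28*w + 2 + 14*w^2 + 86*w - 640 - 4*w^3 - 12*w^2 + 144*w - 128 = -4*w^3 + 2*w^2 + 258*w - 756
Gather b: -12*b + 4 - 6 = -12*b - 2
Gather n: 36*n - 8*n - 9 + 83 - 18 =28*n + 56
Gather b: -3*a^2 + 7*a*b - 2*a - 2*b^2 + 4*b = -3*a^2 - 2*a - 2*b^2 + b*(7*a + 4)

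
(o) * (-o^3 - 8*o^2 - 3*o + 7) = -o^4 - 8*o^3 - 3*o^2 + 7*o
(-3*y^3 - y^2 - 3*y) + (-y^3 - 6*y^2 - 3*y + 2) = -4*y^3 - 7*y^2 - 6*y + 2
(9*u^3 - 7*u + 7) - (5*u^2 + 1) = 9*u^3 - 5*u^2 - 7*u + 6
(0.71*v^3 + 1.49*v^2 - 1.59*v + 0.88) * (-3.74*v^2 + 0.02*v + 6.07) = -2.6554*v^5 - 5.5584*v^4 + 10.2861*v^3 + 5.7213*v^2 - 9.6337*v + 5.3416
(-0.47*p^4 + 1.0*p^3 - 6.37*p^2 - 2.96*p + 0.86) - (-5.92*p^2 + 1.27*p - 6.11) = -0.47*p^4 + 1.0*p^3 - 0.45*p^2 - 4.23*p + 6.97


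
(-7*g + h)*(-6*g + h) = 42*g^2 - 13*g*h + h^2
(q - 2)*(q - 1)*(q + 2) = q^3 - q^2 - 4*q + 4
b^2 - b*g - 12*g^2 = (b - 4*g)*(b + 3*g)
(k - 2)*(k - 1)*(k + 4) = k^3 + k^2 - 10*k + 8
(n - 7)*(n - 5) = n^2 - 12*n + 35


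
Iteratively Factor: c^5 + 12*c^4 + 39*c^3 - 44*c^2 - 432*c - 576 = (c + 3)*(c^4 + 9*c^3 + 12*c^2 - 80*c - 192) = (c - 3)*(c + 3)*(c^3 + 12*c^2 + 48*c + 64) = (c - 3)*(c + 3)*(c + 4)*(c^2 + 8*c + 16) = (c - 3)*(c + 3)*(c + 4)^2*(c + 4)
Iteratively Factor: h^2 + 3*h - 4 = (h + 4)*(h - 1)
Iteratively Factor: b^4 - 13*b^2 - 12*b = (b + 3)*(b^3 - 3*b^2 - 4*b) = (b - 4)*(b + 3)*(b^2 + b) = (b - 4)*(b + 1)*(b + 3)*(b)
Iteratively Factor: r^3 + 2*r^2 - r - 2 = (r + 2)*(r^2 - 1) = (r + 1)*(r + 2)*(r - 1)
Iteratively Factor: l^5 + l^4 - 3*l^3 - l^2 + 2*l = (l + 1)*(l^4 - 3*l^2 + 2*l) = (l - 1)*(l + 1)*(l^3 + l^2 - 2*l) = (l - 1)^2*(l + 1)*(l^2 + 2*l) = (l - 1)^2*(l + 1)*(l + 2)*(l)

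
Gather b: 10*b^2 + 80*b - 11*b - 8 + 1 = 10*b^2 + 69*b - 7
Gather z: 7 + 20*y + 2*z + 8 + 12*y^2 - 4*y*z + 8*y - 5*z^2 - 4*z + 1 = 12*y^2 + 28*y - 5*z^2 + z*(-4*y - 2) + 16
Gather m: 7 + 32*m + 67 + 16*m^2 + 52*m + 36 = 16*m^2 + 84*m + 110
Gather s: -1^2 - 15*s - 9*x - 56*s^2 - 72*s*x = -56*s^2 + s*(-72*x - 15) - 9*x - 1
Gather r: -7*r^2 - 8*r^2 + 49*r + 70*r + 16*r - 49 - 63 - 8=-15*r^2 + 135*r - 120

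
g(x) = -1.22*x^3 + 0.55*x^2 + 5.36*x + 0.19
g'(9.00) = -281.20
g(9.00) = -796.40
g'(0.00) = 5.36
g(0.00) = 0.19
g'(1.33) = 0.35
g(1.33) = 5.42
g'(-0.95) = 1.01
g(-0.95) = -3.36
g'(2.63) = -17.06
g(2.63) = -4.10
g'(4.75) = -71.99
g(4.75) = -92.69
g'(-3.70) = -48.82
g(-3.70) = 49.68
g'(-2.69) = -24.08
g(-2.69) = 13.50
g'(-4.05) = -59.13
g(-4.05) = 68.55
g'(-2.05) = -12.28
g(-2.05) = 2.02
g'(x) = -3.66*x^2 + 1.1*x + 5.36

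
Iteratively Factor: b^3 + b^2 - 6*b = (b - 2)*(b^2 + 3*b) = (b - 2)*(b + 3)*(b)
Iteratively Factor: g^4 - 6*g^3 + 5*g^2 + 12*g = (g + 1)*(g^3 - 7*g^2 + 12*g) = (g - 3)*(g + 1)*(g^2 - 4*g) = (g - 4)*(g - 3)*(g + 1)*(g)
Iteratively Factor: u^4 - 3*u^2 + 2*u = (u - 1)*(u^3 + u^2 - 2*u) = u*(u - 1)*(u^2 + u - 2) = u*(u - 1)*(u + 2)*(u - 1)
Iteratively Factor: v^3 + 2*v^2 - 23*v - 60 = (v + 4)*(v^2 - 2*v - 15) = (v - 5)*(v + 4)*(v + 3)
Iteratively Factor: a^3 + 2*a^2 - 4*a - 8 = (a + 2)*(a^2 - 4) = (a + 2)^2*(a - 2)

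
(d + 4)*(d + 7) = d^2 + 11*d + 28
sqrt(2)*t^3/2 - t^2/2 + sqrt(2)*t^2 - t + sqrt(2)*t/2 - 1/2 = (t + 1)*(t - sqrt(2)/2)*(sqrt(2)*t/2 + sqrt(2)/2)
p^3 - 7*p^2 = p^2*(p - 7)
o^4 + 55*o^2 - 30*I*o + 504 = (o - 6*I)*(o - 4*I)*(o + 3*I)*(o + 7*I)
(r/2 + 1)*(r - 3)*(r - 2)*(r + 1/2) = r^4/2 - 5*r^3/4 - 11*r^2/4 + 5*r + 3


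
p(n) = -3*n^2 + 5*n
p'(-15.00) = 95.00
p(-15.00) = -750.00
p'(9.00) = -49.00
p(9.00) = -198.00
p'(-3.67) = 27.02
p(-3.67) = -58.76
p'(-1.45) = 13.70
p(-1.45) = -13.56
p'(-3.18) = 24.08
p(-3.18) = -46.24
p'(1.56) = -4.36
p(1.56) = 0.50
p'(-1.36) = 13.16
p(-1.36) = -12.35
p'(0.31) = 3.14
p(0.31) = 1.26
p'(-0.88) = 10.28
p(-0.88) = -6.72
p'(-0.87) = 10.22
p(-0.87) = -6.62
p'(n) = 5 - 6*n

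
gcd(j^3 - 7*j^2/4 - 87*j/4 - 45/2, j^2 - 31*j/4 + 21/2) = j - 6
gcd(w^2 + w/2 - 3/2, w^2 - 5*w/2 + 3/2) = w - 1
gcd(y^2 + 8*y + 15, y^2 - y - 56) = 1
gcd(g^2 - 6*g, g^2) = g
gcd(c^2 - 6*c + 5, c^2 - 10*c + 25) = c - 5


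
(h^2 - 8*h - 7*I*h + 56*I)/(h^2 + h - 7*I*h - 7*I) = (h - 8)/(h + 1)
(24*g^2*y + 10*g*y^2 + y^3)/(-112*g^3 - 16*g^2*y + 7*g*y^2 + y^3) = y*(6*g + y)/(-28*g^2 + 3*g*y + y^2)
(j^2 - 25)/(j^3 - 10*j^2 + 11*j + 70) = (j + 5)/(j^2 - 5*j - 14)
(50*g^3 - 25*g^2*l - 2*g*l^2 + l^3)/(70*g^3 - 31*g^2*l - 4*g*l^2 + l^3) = (5*g - l)/(7*g - l)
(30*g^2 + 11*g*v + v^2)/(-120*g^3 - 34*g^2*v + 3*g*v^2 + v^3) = (6*g + v)/(-24*g^2 - 2*g*v + v^2)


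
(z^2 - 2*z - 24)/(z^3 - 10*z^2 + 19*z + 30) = (z + 4)/(z^2 - 4*z - 5)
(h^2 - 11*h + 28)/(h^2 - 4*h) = (h - 7)/h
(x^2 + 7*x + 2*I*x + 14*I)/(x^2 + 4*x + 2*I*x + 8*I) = (x + 7)/(x + 4)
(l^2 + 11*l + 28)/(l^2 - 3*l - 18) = (l^2 + 11*l + 28)/(l^2 - 3*l - 18)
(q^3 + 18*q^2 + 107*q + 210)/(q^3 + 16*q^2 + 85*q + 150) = (q + 7)/(q + 5)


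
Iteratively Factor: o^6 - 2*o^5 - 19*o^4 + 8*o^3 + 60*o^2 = (o + 3)*(o^5 - 5*o^4 - 4*o^3 + 20*o^2) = o*(o + 3)*(o^4 - 5*o^3 - 4*o^2 + 20*o) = o*(o - 2)*(o + 3)*(o^3 - 3*o^2 - 10*o) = o^2*(o - 2)*(o + 3)*(o^2 - 3*o - 10) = o^2*(o - 2)*(o + 2)*(o + 3)*(o - 5)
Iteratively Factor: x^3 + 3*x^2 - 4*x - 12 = (x + 2)*(x^2 + x - 6) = (x - 2)*(x + 2)*(x + 3)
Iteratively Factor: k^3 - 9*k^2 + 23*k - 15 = (k - 5)*(k^2 - 4*k + 3) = (k - 5)*(k - 1)*(k - 3)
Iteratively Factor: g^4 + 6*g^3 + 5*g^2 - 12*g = (g - 1)*(g^3 + 7*g^2 + 12*g) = (g - 1)*(g + 4)*(g^2 + 3*g) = g*(g - 1)*(g + 4)*(g + 3)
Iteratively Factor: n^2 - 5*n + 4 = (n - 4)*(n - 1)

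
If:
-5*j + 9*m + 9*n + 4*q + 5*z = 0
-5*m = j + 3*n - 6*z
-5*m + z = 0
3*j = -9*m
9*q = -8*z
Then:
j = 0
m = 0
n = 0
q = 0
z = 0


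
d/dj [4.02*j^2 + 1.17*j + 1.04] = 8.04*j + 1.17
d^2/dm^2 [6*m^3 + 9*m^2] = 36*m + 18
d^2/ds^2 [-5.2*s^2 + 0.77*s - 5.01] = -10.4000000000000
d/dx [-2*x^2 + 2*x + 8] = 2 - 4*x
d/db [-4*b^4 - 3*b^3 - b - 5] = -16*b^3 - 9*b^2 - 1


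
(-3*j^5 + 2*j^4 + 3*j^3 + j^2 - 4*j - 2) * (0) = 0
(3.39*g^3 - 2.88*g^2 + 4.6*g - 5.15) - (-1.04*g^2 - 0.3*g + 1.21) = 3.39*g^3 - 1.84*g^2 + 4.9*g - 6.36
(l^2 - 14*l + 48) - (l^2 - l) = 48 - 13*l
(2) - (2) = 0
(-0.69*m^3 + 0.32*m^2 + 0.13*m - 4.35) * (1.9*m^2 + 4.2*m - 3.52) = -1.311*m^5 - 2.29*m^4 + 4.0198*m^3 - 8.8454*m^2 - 18.7276*m + 15.312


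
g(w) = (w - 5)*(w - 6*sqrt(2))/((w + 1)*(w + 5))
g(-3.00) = -22.97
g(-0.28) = 13.62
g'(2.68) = -0.48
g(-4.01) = -37.78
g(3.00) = 0.34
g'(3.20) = -0.31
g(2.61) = 0.51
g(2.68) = 0.48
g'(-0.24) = -23.14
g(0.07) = 7.65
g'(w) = (w - 5)/((w + 1)*(w + 5)) - (w - 5)*(w - 6*sqrt(2))/((w + 1)*(w + 5)^2) - (w - 5)*(w - 6*sqrt(2))/((w + 1)^2*(w + 5)) + (w - 6*sqrt(2))/((w + 1)*(w + 5))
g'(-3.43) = 11.27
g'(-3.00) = 4.87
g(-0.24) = 12.64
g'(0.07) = -11.12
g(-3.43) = -26.33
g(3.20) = 0.28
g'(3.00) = -0.36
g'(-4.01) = 32.83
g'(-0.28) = -25.93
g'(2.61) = -0.51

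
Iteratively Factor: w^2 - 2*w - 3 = (w + 1)*(w - 3)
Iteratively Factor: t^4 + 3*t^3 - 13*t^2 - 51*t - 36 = (t + 1)*(t^3 + 2*t^2 - 15*t - 36) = (t + 1)*(t + 3)*(t^2 - t - 12) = (t - 4)*(t + 1)*(t + 3)*(t + 3)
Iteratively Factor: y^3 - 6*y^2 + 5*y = (y)*(y^2 - 6*y + 5) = y*(y - 5)*(y - 1)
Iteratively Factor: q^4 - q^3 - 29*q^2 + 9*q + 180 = (q - 3)*(q^3 + 2*q^2 - 23*q - 60) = (q - 3)*(q + 3)*(q^2 - q - 20) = (q - 3)*(q + 3)*(q + 4)*(q - 5)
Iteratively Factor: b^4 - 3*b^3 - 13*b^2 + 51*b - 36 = (b - 3)*(b^3 - 13*b + 12) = (b - 3)*(b + 4)*(b^2 - 4*b + 3) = (b - 3)*(b - 1)*(b + 4)*(b - 3)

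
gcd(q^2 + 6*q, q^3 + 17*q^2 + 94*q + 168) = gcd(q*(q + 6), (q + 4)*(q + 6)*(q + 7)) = q + 6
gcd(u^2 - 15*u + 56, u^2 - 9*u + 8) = u - 8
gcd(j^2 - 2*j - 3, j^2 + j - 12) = j - 3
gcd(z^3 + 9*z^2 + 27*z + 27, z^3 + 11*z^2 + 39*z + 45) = z^2 + 6*z + 9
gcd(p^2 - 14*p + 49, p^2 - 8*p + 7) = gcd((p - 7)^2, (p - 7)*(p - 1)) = p - 7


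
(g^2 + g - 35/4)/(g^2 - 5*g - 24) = (-g^2 - g + 35/4)/(-g^2 + 5*g + 24)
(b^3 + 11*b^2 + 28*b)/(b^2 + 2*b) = (b^2 + 11*b + 28)/(b + 2)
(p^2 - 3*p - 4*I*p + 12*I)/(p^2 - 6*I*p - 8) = (p - 3)/(p - 2*I)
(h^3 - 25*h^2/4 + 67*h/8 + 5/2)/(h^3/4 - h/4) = (8*h^3 - 50*h^2 + 67*h + 20)/(2*h*(h^2 - 1))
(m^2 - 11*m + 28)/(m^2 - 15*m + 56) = (m - 4)/(m - 8)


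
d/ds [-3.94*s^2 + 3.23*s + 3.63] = 3.23 - 7.88*s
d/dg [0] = 0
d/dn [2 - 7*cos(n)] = 7*sin(n)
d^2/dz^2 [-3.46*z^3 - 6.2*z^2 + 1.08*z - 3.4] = -20.76*z - 12.4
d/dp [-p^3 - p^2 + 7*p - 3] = -3*p^2 - 2*p + 7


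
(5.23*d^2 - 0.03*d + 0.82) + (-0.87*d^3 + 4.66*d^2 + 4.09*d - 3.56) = -0.87*d^3 + 9.89*d^2 + 4.06*d - 2.74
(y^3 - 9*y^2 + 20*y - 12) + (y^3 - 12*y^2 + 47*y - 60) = 2*y^3 - 21*y^2 + 67*y - 72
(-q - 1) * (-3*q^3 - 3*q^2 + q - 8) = 3*q^4 + 6*q^3 + 2*q^2 + 7*q + 8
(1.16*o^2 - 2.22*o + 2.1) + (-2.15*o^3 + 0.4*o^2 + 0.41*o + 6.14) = -2.15*o^3 + 1.56*o^2 - 1.81*o + 8.24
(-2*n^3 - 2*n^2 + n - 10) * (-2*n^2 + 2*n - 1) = 4*n^5 - 4*n^3 + 24*n^2 - 21*n + 10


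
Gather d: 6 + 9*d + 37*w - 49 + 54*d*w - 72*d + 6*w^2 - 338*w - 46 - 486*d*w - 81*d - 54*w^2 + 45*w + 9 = d*(-432*w - 144) - 48*w^2 - 256*w - 80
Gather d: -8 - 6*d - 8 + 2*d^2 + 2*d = 2*d^2 - 4*d - 16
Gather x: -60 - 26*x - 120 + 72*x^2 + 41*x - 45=72*x^2 + 15*x - 225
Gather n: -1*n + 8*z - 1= -n + 8*z - 1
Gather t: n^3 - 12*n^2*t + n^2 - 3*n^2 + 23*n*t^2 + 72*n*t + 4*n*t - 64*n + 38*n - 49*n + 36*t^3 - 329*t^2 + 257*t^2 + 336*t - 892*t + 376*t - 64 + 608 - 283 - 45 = n^3 - 2*n^2 - 75*n + 36*t^3 + t^2*(23*n - 72) + t*(-12*n^2 + 76*n - 180) + 216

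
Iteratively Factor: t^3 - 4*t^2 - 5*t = (t + 1)*(t^2 - 5*t) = t*(t + 1)*(t - 5)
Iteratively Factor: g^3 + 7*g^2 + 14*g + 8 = (g + 4)*(g^2 + 3*g + 2) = (g + 1)*(g + 4)*(g + 2)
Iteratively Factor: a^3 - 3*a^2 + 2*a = (a - 1)*(a^2 - 2*a) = (a - 2)*(a - 1)*(a)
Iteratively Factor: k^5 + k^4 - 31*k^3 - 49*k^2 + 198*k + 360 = (k + 2)*(k^4 - k^3 - 29*k^2 + 9*k + 180) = (k + 2)*(k + 4)*(k^3 - 5*k^2 - 9*k + 45) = (k + 2)*(k + 3)*(k + 4)*(k^2 - 8*k + 15) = (k - 3)*(k + 2)*(k + 3)*(k + 4)*(k - 5)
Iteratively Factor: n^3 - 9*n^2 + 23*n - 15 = (n - 3)*(n^2 - 6*n + 5) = (n - 3)*(n - 1)*(n - 5)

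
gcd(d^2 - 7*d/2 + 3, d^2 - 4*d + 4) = d - 2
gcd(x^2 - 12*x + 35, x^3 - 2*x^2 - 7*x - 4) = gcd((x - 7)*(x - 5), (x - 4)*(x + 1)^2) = 1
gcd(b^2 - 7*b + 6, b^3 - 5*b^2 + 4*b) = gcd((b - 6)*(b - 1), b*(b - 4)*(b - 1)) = b - 1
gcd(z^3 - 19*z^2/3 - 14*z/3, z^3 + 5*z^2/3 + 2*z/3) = z^2 + 2*z/3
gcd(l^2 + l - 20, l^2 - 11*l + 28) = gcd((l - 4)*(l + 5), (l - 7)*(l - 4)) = l - 4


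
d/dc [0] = 0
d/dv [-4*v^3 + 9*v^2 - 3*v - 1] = -12*v^2 + 18*v - 3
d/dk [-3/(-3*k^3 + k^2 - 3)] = 3*k*(2 - 9*k)/(3*k^3 - k^2 + 3)^2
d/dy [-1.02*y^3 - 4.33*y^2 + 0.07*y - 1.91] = -3.06*y^2 - 8.66*y + 0.07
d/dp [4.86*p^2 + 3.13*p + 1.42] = 9.72*p + 3.13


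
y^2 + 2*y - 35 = (y - 5)*(y + 7)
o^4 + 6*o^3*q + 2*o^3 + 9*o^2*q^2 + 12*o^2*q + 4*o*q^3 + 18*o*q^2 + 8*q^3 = (o + 2)*(o + q)^2*(o + 4*q)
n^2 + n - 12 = (n - 3)*(n + 4)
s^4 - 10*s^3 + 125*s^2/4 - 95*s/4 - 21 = (s - 4)*(s - 7/2)*(s - 3)*(s + 1/2)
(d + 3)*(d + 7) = d^2 + 10*d + 21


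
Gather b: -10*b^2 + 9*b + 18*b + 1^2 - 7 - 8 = -10*b^2 + 27*b - 14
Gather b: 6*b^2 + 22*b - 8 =6*b^2 + 22*b - 8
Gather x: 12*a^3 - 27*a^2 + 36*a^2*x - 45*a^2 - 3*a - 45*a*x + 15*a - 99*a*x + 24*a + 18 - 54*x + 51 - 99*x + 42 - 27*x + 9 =12*a^3 - 72*a^2 + 36*a + x*(36*a^2 - 144*a - 180) + 120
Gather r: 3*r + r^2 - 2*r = r^2 + r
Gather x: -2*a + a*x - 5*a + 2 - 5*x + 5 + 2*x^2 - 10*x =-7*a + 2*x^2 + x*(a - 15) + 7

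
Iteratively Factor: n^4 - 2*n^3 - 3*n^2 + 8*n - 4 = (n - 1)*(n^3 - n^2 - 4*n + 4) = (n - 2)*(n - 1)*(n^2 + n - 2) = (n - 2)*(n - 1)*(n + 2)*(n - 1)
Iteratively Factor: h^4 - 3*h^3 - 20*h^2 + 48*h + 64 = (h + 1)*(h^3 - 4*h^2 - 16*h + 64) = (h - 4)*(h + 1)*(h^2 - 16) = (h - 4)^2*(h + 1)*(h + 4)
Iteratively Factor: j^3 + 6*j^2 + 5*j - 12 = (j + 3)*(j^2 + 3*j - 4) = (j - 1)*(j + 3)*(j + 4)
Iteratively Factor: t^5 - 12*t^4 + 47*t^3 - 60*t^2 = (t)*(t^4 - 12*t^3 + 47*t^2 - 60*t) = t^2*(t^3 - 12*t^2 + 47*t - 60) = t^2*(t - 3)*(t^2 - 9*t + 20) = t^2*(t - 4)*(t - 3)*(t - 5)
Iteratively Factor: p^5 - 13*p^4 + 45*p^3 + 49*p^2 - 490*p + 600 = (p - 2)*(p^4 - 11*p^3 + 23*p^2 + 95*p - 300) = (p - 4)*(p - 2)*(p^3 - 7*p^2 - 5*p + 75) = (p - 5)*(p - 4)*(p - 2)*(p^2 - 2*p - 15) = (p - 5)*(p - 4)*(p - 2)*(p + 3)*(p - 5)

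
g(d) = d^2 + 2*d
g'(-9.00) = -16.00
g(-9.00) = 63.00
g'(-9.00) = -16.00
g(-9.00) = 63.00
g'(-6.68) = -11.36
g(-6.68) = 31.26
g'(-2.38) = -2.76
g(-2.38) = 0.90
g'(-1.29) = -0.58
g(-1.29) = -0.92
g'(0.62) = 3.24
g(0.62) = 1.62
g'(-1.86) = -1.72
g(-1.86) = -0.26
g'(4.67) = 11.34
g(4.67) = 31.15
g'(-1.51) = -1.02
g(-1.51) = -0.74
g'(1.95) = 5.90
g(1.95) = 7.70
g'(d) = 2*d + 2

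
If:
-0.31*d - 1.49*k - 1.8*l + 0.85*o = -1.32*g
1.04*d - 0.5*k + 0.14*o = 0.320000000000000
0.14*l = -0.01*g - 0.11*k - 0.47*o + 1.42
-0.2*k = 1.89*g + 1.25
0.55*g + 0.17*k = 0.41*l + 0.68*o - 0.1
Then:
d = 2.46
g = -1.23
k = 5.34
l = -4.29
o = 3.08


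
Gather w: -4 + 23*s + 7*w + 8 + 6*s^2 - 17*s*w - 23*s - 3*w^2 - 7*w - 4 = 6*s^2 - 17*s*w - 3*w^2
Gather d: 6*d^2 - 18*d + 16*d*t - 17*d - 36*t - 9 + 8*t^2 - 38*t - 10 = 6*d^2 + d*(16*t - 35) + 8*t^2 - 74*t - 19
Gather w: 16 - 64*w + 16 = 32 - 64*w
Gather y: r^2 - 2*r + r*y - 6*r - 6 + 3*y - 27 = r^2 - 8*r + y*(r + 3) - 33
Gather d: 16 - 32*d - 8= 8 - 32*d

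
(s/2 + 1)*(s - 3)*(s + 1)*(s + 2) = s^4/2 + s^3 - 7*s^2/2 - 10*s - 6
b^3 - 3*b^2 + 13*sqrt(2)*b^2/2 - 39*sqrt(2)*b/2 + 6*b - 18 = (b - 3)*(b + sqrt(2)/2)*(b + 6*sqrt(2))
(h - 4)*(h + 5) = h^2 + h - 20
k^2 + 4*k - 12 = (k - 2)*(k + 6)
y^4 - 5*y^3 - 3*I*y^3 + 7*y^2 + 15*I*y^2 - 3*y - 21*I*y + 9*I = (y - 3)*(y - 1)^2*(y - 3*I)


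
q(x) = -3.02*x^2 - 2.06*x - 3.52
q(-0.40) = -3.18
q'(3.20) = -21.39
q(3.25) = -42.11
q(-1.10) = -4.91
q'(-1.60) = 7.60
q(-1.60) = -7.96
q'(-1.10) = 4.58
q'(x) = -6.04*x - 2.06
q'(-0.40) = 0.36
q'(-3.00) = 16.06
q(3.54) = -48.66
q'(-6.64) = 38.05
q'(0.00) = -2.06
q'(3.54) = -23.44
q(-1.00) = -4.48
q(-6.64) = -122.99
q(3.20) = -41.04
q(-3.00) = -24.52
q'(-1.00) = 3.98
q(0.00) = -3.52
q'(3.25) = -21.69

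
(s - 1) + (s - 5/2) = 2*s - 7/2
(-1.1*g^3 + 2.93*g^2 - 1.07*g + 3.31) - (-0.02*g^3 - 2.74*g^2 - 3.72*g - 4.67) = -1.08*g^3 + 5.67*g^2 + 2.65*g + 7.98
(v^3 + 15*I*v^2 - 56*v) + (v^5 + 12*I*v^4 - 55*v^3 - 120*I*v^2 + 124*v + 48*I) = v^5 + 12*I*v^4 - 54*v^3 - 105*I*v^2 + 68*v + 48*I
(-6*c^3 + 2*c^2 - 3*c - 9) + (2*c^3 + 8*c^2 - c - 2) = -4*c^3 + 10*c^2 - 4*c - 11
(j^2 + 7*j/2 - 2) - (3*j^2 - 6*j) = -2*j^2 + 19*j/2 - 2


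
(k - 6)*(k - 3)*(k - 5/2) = k^3 - 23*k^2/2 + 81*k/2 - 45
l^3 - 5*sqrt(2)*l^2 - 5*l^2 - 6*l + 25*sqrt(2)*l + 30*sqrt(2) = (l - 6)*(l + 1)*(l - 5*sqrt(2))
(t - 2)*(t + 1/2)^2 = t^3 - t^2 - 7*t/4 - 1/2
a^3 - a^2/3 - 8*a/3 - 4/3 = (a - 2)*(a + 2/3)*(a + 1)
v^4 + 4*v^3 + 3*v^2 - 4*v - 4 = (v - 1)*(v + 1)*(v + 2)^2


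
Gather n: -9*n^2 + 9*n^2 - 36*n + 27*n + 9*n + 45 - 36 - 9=0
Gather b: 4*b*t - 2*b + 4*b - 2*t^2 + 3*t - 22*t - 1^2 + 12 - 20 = b*(4*t + 2) - 2*t^2 - 19*t - 9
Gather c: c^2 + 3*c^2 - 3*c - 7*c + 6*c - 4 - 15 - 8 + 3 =4*c^2 - 4*c - 24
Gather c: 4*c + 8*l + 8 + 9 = 4*c + 8*l + 17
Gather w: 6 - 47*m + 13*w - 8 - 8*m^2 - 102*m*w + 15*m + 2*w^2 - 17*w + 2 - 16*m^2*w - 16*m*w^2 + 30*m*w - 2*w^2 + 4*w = -8*m^2 - 16*m*w^2 - 32*m + w*(-16*m^2 - 72*m)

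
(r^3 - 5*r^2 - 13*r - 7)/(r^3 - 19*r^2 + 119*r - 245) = (r^2 + 2*r + 1)/(r^2 - 12*r + 35)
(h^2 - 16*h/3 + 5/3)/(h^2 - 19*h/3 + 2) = (h - 5)/(h - 6)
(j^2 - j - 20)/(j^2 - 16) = (j - 5)/(j - 4)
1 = 1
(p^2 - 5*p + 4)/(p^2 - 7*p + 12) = (p - 1)/(p - 3)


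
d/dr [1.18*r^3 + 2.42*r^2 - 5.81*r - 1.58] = 3.54*r^2 + 4.84*r - 5.81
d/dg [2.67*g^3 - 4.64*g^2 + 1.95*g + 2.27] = 8.01*g^2 - 9.28*g + 1.95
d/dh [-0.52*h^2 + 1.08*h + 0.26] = 1.08 - 1.04*h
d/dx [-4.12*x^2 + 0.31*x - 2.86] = 0.31 - 8.24*x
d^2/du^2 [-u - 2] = 0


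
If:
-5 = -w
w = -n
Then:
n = -5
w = 5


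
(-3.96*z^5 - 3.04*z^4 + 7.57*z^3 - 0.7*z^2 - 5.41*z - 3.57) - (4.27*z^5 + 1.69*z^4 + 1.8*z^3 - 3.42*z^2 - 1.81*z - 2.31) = -8.23*z^5 - 4.73*z^4 + 5.77*z^3 + 2.72*z^2 - 3.6*z - 1.26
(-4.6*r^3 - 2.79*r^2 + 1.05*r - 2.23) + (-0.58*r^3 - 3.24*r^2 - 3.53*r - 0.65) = -5.18*r^3 - 6.03*r^2 - 2.48*r - 2.88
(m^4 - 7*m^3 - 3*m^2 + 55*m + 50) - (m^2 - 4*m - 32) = m^4 - 7*m^3 - 4*m^2 + 59*m + 82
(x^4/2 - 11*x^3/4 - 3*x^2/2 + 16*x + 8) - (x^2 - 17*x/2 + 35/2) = x^4/2 - 11*x^3/4 - 5*x^2/2 + 49*x/2 - 19/2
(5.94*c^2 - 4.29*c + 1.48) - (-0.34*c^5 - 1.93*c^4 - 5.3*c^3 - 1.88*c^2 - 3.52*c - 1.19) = 0.34*c^5 + 1.93*c^4 + 5.3*c^3 + 7.82*c^2 - 0.77*c + 2.67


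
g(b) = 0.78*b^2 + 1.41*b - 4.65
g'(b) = 1.56*b + 1.41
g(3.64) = 10.82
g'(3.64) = 7.09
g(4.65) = 18.77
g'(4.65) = 8.66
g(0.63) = -3.45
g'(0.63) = 2.39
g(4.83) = 20.36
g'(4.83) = 8.94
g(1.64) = -0.24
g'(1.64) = 3.97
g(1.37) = -1.25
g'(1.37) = 3.55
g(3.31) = 8.56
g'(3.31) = 6.57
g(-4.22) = 3.29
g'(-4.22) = -5.17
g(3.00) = 6.60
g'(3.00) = 6.09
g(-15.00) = 149.70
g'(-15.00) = -21.99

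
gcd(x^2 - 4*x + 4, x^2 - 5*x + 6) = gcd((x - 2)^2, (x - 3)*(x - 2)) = x - 2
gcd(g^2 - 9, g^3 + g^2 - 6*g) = g + 3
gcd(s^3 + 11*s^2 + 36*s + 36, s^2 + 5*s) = 1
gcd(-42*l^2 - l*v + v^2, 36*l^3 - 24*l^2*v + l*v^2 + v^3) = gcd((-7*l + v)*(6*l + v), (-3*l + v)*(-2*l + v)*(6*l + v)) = 6*l + v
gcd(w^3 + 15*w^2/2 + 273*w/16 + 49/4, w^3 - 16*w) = w + 4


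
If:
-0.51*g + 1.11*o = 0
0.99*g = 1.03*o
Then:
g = 0.00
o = 0.00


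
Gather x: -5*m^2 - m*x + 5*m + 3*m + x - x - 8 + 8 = -5*m^2 - m*x + 8*m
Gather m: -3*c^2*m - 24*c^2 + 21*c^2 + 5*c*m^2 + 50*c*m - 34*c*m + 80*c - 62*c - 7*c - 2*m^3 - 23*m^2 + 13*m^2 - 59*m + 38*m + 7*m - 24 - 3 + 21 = -3*c^2 + 11*c - 2*m^3 + m^2*(5*c - 10) + m*(-3*c^2 + 16*c - 14) - 6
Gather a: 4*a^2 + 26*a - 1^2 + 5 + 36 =4*a^2 + 26*a + 40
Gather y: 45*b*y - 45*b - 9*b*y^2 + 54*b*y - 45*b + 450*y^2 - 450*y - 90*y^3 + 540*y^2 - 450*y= -90*b - 90*y^3 + y^2*(990 - 9*b) + y*(99*b - 900)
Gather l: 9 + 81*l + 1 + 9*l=90*l + 10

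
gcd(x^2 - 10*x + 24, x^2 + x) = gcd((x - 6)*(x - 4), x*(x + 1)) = 1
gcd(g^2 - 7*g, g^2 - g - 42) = g - 7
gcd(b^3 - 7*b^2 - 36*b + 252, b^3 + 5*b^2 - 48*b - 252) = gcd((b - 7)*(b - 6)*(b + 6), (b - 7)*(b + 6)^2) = b^2 - b - 42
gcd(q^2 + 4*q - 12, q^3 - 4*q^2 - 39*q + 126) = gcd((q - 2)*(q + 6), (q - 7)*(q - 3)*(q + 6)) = q + 6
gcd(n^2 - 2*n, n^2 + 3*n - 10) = n - 2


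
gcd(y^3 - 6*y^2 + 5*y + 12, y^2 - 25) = 1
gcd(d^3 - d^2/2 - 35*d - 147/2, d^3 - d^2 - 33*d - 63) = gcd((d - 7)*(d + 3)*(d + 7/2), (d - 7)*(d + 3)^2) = d^2 - 4*d - 21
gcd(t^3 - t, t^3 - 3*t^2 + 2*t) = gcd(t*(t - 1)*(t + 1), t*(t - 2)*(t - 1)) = t^2 - t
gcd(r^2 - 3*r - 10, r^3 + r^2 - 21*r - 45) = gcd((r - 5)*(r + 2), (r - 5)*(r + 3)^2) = r - 5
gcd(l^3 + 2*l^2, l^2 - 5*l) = l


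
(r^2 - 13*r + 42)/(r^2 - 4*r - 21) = (r - 6)/(r + 3)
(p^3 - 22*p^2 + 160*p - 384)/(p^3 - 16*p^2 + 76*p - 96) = (p - 8)/(p - 2)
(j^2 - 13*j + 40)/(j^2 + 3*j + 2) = (j^2 - 13*j + 40)/(j^2 + 3*j + 2)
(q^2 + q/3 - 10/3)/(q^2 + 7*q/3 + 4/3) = (3*q^2 + q - 10)/(3*q^2 + 7*q + 4)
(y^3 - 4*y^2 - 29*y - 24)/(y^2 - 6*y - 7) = (y^2 - 5*y - 24)/(y - 7)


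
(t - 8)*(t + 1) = t^2 - 7*t - 8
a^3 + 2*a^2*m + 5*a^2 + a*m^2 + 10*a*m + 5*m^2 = (a + 5)*(a + m)^2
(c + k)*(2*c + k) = 2*c^2 + 3*c*k + k^2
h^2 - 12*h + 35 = (h - 7)*(h - 5)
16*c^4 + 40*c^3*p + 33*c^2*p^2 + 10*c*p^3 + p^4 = (c + p)^2*(4*c + p)^2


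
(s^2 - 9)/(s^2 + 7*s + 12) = (s - 3)/(s + 4)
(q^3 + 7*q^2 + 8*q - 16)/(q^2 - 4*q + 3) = (q^2 + 8*q + 16)/(q - 3)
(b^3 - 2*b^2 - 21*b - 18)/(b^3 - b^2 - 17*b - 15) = (b - 6)/(b - 5)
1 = 1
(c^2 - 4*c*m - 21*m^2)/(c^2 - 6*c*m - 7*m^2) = (c + 3*m)/(c + m)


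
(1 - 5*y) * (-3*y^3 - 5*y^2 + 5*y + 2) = 15*y^4 + 22*y^3 - 30*y^2 - 5*y + 2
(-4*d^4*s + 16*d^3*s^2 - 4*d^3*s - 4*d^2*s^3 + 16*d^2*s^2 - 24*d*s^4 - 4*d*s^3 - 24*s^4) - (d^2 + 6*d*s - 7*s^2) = -4*d^4*s + 16*d^3*s^2 - 4*d^3*s - 4*d^2*s^3 + 16*d^2*s^2 - d^2 - 24*d*s^4 - 4*d*s^3 - 6*d*s - 24*s^4 + 7*s^2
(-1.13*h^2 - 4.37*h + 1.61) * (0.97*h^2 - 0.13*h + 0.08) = -1.0961*h^4 - 4.092*h^3 + 2.0394*h^2 - 0.5589*h + 0.1288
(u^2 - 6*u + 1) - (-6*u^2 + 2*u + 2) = 7*u^2 - 8*u - 1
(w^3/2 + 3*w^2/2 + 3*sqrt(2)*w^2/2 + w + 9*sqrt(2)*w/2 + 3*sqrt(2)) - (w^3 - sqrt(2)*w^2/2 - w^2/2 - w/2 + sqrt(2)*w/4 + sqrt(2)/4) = -w^3/2 + 2*w^2 + 2*sqrt(2)*w^2 + 3*w/2 + 17*sqrt(2)*w/4 + 11*sqrt(2)/4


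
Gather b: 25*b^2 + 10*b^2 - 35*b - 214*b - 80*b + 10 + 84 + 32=35*b^2 - 329*b + 126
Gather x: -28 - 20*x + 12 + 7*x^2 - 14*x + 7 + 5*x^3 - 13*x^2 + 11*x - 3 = 5*x^3 - 6*x^2 - 23*x - 12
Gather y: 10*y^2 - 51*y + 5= 10*y^2 - 51*y + 5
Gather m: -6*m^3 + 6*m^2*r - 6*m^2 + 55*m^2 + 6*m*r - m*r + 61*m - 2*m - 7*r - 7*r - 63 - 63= -6*m^3 + m^2*(6*r + 49) + m*(5*r + 59) - 14*r - 126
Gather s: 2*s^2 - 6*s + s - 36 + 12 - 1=2*s^2 - 5*s - 25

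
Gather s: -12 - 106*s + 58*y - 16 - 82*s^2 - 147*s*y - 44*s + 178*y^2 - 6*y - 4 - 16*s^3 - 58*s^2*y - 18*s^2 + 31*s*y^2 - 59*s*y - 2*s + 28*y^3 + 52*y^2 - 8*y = -16*s^3 + s^2*(-58*y - 100) + s*(31*y^2 - 206*y - 152) + 28*y^3 + 230*y^2 + 44*y - 32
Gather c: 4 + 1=5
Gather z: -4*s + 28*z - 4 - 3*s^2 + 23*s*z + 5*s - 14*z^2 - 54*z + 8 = -3*s^2 + s - 14*z^2 + z*(23*s - 26) + 4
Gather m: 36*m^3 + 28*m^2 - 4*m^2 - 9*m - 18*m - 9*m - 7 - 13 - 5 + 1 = 36*m^3 + 24*m^2 - 36*m - 24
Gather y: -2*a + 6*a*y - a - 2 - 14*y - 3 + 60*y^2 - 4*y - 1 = -3*a + 60*y^2 + y*(6*a - 18) - 6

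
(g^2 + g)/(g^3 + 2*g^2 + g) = 1/(g + 1)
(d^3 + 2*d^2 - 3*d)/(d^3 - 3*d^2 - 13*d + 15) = d/(d - 5)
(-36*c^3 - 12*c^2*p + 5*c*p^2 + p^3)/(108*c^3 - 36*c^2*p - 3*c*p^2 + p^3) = (2*c + p)/(-6*c + p)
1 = 1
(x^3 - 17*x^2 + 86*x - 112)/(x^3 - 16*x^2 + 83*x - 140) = (x^2 - 10*x + 16)/(x^2 - 9*x + 20)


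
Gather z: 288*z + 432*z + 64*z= 784*z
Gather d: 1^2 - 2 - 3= -4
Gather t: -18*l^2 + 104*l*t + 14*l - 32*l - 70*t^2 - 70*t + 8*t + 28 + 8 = -18*l^2 - 18*l - 70*t^2 + t*(104*l - 62) + 36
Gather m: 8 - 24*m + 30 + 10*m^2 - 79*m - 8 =10*m^2 - 103*m + 30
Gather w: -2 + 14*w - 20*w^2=-20*w^2 + 14*w - 2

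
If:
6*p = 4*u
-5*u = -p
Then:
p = 0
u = 0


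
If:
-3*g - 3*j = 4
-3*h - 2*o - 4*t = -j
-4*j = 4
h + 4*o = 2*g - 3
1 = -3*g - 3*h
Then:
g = -1/3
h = 0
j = -1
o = -11/12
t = 5/24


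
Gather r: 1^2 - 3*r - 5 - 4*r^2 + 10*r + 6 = -4*r^2 + 7*r + 2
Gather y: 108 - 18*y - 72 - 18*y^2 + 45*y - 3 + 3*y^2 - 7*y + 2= -15*y^2 + 20*y + 35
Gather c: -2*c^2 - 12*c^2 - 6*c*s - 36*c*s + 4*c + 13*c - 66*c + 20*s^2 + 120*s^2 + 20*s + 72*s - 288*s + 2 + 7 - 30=-14*c^2 + c*(-42*s - 49) + 140*s^2 - 196*s - 21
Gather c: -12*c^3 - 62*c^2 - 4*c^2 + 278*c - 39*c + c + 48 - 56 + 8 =-12*c^3 - 66*c^2 + 240*c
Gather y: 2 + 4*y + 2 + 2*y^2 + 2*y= 2*y^2 + 6*y + 4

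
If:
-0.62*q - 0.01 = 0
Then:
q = -0.02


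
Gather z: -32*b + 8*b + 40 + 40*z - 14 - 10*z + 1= -24*b + 30*z + 27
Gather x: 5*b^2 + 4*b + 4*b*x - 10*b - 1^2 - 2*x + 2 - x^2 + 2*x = 5*b^2 + 4*b*x - 6*b - x^2 + 1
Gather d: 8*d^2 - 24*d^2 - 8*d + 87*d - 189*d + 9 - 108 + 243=-16*d^2 - 110*d + 144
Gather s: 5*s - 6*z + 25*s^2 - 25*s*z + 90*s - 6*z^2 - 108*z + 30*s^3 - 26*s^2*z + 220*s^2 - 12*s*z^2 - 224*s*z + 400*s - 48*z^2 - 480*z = 30*s^3 + s^2*(245 - 26*z) + s*(-12*z^2 - 249*z + 495) - 54*z^2 - 594*z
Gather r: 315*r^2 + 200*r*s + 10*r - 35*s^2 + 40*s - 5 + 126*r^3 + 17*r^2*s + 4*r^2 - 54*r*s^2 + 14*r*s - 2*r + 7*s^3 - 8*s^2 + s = 126*r^3 + r^2*(17*s + 319) + r*(-54*s^2 + 214*s + 8) + 7*s^3 - 43*s^2 + 41*s - 5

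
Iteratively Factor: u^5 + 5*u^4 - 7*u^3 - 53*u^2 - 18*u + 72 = (u - 3)*(u^4 + 8*u^3 + 17*u^2 - 2*u - 24) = (u - 3)*(u + 3)*(u^3 + 5*u^2 + 2*u - 8) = (u - 3)*(u + 2)*(u + 3)*(u^2 + 3*u - 4) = (u - 3)*(u - 1)*(u + 2)*(u + 3)*(u + 4)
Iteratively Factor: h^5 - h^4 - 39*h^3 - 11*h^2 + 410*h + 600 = (h - 5)*(h^4 + 4*h^3 - 19*h^2 - 106*h - 120) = (h - 5)*(h + 2)*(h^3 + 2*h^2 - 23*h - 60) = (h - 5)*(h + 2)*(h + 4)*(h^2 - 2*h - 15) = (h - 5)^2*(h + 2)*(h + 4)*(h + 3)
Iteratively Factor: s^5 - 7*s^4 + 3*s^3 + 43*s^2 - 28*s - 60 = (s - 5)*(s^4 - 2*s^3 - 7*s^2 + 8*s + 12) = (s - 5)*(s + 2)*(s^3 - 4*s^2 + s + 6) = (s - 5)*(s + 1)*(s + 2)*(s^2 - 5*s + 6) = (s - 5)*(s - 2)*(s + 1)*(s + 2)*(s - 3)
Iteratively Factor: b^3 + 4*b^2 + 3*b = (b + 1)*(b^2 + 3*b) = b*(b + 1)*(b + 3)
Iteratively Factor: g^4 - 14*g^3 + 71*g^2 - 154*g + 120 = (g - 5)*(g^3 - 9*g^2 + 26*g - 24) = (g - 5)*(g - 3)*(g^2 - 6*g + 8) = (g - 5)*(g - 3)*(g - 2)*(g - 4)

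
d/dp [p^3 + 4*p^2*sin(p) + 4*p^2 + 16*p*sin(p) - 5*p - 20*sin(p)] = 4*p^2*cos(p) + 3*p^2 + 8*p*sin(p) + 16*p*cos(p) + 8*p + 16*sin(p) - 20*cos(p) - 5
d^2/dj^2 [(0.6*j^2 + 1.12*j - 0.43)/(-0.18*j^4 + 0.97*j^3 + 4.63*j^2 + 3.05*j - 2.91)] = (-0.11664*j^8 + 0.193104*j^7 + 1.278312*j^6 - 6.92754*j^5 - 17.271624*j^4 - 6.46888799999999*j^3 - 26.203644*j^2 - 46.82454*j - 10.455652)/(0.005832*j^12 - 0.094284*j^11 + 0.0580499999999999*j^10 + 3.641255*j^9 + 1.984857*j^8 - 58.78791*j^7 - 182.753734*j^6 - 154.388844*j^5 + 114.160596*j^4 + 193.546594*j^3 - 36.411084*j^2 - 77.483115*j + 24.642171)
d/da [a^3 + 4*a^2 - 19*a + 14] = 3*a^2 + 8*a - 19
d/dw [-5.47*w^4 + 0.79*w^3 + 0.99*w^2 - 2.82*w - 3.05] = -21.88*w^3 + 2.37*w^2 + 1.98*w - 2.82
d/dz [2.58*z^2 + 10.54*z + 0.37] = 5.16*z + 10.54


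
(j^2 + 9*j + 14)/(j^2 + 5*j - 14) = (j + 2)/(j - 2)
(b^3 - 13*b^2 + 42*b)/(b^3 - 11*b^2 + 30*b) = (b - 7)/(b - 5)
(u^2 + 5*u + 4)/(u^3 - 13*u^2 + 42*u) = (u^2 + 5*u + 4)/(u*(u^2 - 13*u + 42))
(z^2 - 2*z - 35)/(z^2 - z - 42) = (z + 5)/(z + 6)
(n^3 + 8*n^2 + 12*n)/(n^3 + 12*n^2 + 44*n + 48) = n/(n + 4)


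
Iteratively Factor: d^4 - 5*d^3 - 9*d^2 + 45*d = (d + 3)*(d^3 - 8*d^2 + 15*d) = (d - 3)*(d + 3)*(d^2 - 5*d) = d*(d - 3)*(d + 3)*(d - 5)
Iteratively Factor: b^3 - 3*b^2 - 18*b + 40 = (b - 2)*(b^2 - b - 20) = (b - 2)*(b + 4)*(b - 5)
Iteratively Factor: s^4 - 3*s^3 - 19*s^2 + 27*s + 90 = (s + 3)*(s^3 - 6*s^2 - s + 30) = (s + 2)*(s + 3)*(s^2 - 8*s + 15) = (s - 3)*(s + 2)*(s + 3)*(s - 5)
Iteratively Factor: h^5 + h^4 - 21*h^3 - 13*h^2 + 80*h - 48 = (h + 3)*(h^4 - 2*h^3 - 15*h^2 + 32*h - 16) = (h - 4)*(h + 3)*(h^3 + 2*h^2 - 7*h + 4) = (h - 4)*(h - 1)*(h + 3)*(h^2 + 3*h - 4) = (h - 4)*(h - 1)^2*(h + 3)*(h + 4)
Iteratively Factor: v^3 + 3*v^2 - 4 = (v - 1)*(v^2 + 4*v + 4) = (v - 1)*(v + 2)*(v + 2)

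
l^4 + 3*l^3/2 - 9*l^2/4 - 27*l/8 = l*(l - 3/2)*(l + 3/2)^2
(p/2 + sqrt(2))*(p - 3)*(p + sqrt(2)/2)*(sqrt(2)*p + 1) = sqrt(2)*p^4/2 - 3*sqrt(2)*p^3/2 + 3*p^3 - 9*p^2 + 9*sqrt(2)*p^2/4 - 27*sqrt(2)*p/4 + p - 3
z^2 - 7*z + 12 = (z - 4)*(z - 3)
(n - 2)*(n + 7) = n^2 + 5*n - 14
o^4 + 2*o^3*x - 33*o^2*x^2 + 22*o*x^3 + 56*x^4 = (o - 4*x)*(o - 2*x)*(o + x)*(o + 7*x)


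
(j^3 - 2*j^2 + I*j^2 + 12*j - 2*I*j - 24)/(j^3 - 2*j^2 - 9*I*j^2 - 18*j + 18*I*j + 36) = (j + 4*I)/(j - 6*I)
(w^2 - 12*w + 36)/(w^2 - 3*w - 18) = (w - 6)/(w + 3)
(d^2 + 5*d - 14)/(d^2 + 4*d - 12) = (d + 7)/(d + 6)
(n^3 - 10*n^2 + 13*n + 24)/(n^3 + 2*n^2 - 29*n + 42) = (n^2 - 7*n - 8)/(n^2 + 5*n - 14)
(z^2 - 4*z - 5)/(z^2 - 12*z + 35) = (z + 1)/(z - 7)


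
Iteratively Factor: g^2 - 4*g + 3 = (g - 3)*(g - 1)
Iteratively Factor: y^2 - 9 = (y + 3)*(y - 3)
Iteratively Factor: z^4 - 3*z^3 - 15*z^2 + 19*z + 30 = (z + 3)*(z^3 - 6*z^2 + 3*z + 10) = (z - 5)*(z + 3)*(z^2 - z - 2) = (z - 5)*(z - 2)*(z + 3)*(z + 1)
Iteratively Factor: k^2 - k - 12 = (k + 3)*(k - 4)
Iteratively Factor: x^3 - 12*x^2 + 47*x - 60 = (x - 3)*(x^2 - 9*x + 20) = (x - 4)*(x - 3)*(x - 5)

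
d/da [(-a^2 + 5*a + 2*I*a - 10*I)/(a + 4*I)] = (-a^2 - 8*I*a - 8 + 30*I)/(a^2 + 8*I*a - 16)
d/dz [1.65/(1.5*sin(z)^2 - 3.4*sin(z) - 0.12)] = (5.61 - 4.95*sin(z))*cos(z)/(-1.5*sin(z)^2 + 3.4*sin(z) + 0.12)^2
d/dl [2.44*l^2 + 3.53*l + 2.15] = 4.88*l + 3.53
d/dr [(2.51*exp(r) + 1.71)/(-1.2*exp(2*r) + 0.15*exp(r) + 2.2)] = (3.012*exp(2*r) + 4.104*exp(r) + 5.2655)*exp(r)/(1.44*exp(4*r) - 0.36*exp(3*r) - 5.2575*exp(2*r) + 0.66*exp(r) + 4.84)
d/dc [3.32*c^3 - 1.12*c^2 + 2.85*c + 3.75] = 9.96*c^2 - 2.24*c + 2.85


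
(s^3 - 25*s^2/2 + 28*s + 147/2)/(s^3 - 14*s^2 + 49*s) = (s + 3/2)/s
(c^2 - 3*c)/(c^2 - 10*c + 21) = c/(c - 7)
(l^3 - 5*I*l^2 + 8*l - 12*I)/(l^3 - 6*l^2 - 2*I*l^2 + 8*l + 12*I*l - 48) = (l^2 - 7*I*l - 6)/(l^2 + l*(-6 - 4*I) + 24*I)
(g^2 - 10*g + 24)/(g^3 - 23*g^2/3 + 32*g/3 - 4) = 3*(g - 4)/(3*g^2 - 5*g + 2)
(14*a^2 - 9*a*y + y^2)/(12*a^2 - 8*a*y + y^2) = (-7*a + y)/(-6*a + y)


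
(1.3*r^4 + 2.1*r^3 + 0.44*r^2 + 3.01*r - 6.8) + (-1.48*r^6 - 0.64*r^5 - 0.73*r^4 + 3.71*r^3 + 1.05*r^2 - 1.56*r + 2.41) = -1.48*r^6 - 0.64*r^5 + 0.57*r^4 + 5.81*r^3 + 1.49*r^2 + 1.45*r - 4.39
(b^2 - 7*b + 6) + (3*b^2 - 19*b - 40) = 4*b^2 - 26*b - 34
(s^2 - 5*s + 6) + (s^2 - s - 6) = 2*s^2 - 6*s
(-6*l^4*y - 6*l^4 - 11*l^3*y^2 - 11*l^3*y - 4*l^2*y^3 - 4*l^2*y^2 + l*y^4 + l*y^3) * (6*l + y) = -36*l^5*y - 36*l^5 - 72*l^4*y^2 - 72*l^4*y - 35*l^3*y^3 - 35*l^3*y^2 + 2*l^2*y^4 + 2*l^2*y^3 + l*y^5 + l*y^4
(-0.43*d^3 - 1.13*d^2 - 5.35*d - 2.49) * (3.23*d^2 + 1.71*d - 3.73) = -1.3889*d^5 - 4.3852*d^4 - 17.6089*d^3 - 12.9763*d^2 + 15.6976*d + 9.2877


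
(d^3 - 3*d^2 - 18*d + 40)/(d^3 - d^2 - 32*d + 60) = (d + 4)/(d + 6)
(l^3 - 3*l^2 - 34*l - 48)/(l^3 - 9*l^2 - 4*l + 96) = (l + 2)/(l - 4)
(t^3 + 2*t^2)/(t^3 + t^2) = (t + 2)/(t + 1)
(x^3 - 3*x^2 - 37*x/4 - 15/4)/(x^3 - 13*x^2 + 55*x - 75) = (x^2 + 2*x + 3/4)/(x^2 - 8*x + 15)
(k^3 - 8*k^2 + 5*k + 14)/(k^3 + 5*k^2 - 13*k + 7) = (k^3 - 8*k^2 + 5*k + 14)/(k^3 + 5*k^2 - 13*k + 7)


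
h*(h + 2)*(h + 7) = h^3 + 9*h^2 + 14*h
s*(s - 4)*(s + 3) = s^3 - s^2 - 12*s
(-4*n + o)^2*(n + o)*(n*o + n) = 16*n^4*o + 16*n^4 + 8*n^3*o^2 + 8*n^3*o - 7*n^2*o^3 - 7*n^2*o^2 + n*o^4 + n*o^3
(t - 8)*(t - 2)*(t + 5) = t^3 - 5*t^2 - 34*t + 80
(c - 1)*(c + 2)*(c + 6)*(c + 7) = c^4 + 14*c^3 + 53*c^2 + 16*c - 84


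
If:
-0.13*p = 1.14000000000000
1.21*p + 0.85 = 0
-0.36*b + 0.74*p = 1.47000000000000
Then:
No Solution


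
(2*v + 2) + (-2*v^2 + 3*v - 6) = -2*v^2 + 5*v - 4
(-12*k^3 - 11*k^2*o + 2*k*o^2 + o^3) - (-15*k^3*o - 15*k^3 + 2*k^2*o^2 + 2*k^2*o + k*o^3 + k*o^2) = 15*k^3*o + 3*k^3 - 2*k^2*o^2 - 13*k^2*o - k*o^3 + k*o^2 + o^3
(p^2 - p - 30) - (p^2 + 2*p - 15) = -3*p - 15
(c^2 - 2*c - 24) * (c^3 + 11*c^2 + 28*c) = c^5 + 9*c^4 - 18*c^3 - 320*c^2 - 672*c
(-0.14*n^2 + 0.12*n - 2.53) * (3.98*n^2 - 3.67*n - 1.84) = -0.5572*n^4 + 0.9914*n^3 - 10.2522*n^2 + 9.0643*n + 4.6552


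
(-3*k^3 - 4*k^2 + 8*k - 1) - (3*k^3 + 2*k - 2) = -6*k^3 - 4*k^2 + 6*k + 1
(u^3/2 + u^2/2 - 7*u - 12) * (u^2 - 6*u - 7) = u^5/2 - 5*u^4/2 - 27*u^3/2 + 53*u^2/2 + 121*u + 84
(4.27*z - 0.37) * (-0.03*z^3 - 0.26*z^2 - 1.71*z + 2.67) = -0.1281*z^4 - 1.0991*z^3 - 7.2055*z^2 + 12.0336*z - 0.9879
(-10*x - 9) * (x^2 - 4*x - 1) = -10*x^3 + 31*x^2 + 46*x + 9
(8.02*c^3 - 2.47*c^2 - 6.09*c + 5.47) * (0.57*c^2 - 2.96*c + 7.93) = 4.5714*c^5 - 25.1471*c^4 + 67.4385*c^3 + 1.5572*c^2 - 64.4849*c + 43.3771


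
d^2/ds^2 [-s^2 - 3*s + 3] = -2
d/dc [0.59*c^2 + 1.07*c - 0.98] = 1.18*c + 1.07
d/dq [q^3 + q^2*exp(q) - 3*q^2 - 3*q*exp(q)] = q^2*exp(q) + 3*q^2 - q*exp(q) - 6*q - 3*exp(q)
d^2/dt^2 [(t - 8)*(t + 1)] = 2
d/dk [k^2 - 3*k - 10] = 2*k - 3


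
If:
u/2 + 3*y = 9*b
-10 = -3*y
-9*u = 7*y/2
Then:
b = 505/486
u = -35/27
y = 10/3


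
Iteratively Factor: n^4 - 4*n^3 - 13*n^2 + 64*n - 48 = (n + 4)*(n^3 - 8*n^2 + 19*n - 12) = (n - 4)*(n + 4)*(n^2 - 4*n + 3) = (n - 4)*(n - 3)*(n + 4)*(n - 1)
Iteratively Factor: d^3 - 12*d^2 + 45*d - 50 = (d - 2)*(d^2 - 10*d + 25) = (d - 5)*(d - 2)*(d - 5)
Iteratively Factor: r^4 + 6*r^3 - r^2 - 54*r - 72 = (r - 3)*(r^3 + 9*r^2 + 26*r + 24) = (r - 3)*(r + 3)*(r^2 + 6*r + 8) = (r - 3)*(r + 3)*(r + 4)*(r + 2)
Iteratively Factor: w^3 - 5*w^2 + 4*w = (w - 4)*(w^2 - w) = w*(w - 4)*(w - 1)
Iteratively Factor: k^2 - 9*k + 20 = (k - 4)*(k - 5)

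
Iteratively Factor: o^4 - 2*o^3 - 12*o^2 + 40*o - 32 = (o + 4)*(o^3 - 6*o^2 + 12*o - 8) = (o - 2)*(o + 4)*(o^2 - 4*o + 4) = (o - 2)^2*(o + 4)*(o - 2)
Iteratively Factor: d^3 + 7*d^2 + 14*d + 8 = (d + 1)*(d^2 + 6*d + 8) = (d + 1)*(d + 2)*(d + 4)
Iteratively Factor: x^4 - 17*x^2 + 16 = (x + 4)*(x^3 - 4*x^2 - x + 4) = (x - 4)*(x + 4)*(x^2 - 1) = (x - 4)*(x - 1)*(x + 4)*(x + 1)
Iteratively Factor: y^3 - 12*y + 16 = (y + 4)*(y^2 - 4*y + 4) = (y - 2)*(y + 4)*(y - 2)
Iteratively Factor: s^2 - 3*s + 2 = (s - 2)*(s - 1)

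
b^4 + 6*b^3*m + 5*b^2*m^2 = b^2*(b + m)*(b + 5*m)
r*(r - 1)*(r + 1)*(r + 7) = r^4 + 7*r^3 - r^2 - 7*r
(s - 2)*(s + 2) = s^2 - 4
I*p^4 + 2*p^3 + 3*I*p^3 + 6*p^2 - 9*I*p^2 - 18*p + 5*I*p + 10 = (p - 1)*(p + 5)*(p - 2*I)*(I*p - I)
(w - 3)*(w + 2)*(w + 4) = w^3 + 3*w^2 - 10*w - 24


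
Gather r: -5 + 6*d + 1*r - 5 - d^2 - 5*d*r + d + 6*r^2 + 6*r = -d^2 + 7*d + 6*r^2 + r*(7 - 5*d) - 10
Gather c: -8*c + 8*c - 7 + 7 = 0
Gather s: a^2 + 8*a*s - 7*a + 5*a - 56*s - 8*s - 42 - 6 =a^2 - 2*a + s*(8*a - 64) - 48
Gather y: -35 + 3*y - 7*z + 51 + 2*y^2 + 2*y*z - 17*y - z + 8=2*y^2 + y*(2*z - 14) - 8*z + 24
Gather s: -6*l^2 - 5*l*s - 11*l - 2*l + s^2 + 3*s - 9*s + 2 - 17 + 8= -6*l^2 - 13*l + s^2 + s*(-5*l - 6) - 7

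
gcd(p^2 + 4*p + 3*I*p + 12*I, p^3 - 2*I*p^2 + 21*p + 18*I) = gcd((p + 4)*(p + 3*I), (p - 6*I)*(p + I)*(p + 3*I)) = p + 3*I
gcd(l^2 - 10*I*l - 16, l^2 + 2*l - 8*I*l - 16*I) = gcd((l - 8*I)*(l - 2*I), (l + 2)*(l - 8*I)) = l - 8*I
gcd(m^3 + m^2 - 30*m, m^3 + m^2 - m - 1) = 1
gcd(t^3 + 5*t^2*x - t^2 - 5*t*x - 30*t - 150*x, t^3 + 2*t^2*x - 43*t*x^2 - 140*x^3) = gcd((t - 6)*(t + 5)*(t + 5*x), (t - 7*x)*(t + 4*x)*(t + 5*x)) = t + 5*x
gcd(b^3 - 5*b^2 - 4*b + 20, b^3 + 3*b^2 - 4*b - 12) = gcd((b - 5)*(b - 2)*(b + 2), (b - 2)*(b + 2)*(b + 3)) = b^2 - 4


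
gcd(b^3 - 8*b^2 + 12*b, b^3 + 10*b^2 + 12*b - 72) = b - 2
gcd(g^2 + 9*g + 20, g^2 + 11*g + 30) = g + 5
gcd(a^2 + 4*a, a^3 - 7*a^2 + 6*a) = a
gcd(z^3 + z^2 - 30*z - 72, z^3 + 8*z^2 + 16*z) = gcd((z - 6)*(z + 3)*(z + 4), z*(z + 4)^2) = z + 4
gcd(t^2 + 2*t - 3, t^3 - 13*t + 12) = t - 1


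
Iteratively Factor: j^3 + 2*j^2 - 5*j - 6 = (j + 3)*(j^2 - j - 2) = (j + 1)*(j + 3)*(j - 2)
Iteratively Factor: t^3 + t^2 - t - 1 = (t - 1)*(t^2 + 2*t + 1) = (t - 1)*(t + 1)*(t + 1)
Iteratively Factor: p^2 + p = (p)*(p + 1)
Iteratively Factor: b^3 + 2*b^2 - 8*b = (b + 4)*(b^2 - 2*b) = b*(b + 4)*(b - 2)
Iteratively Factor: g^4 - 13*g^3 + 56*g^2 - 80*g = (g - 5)*(g^3 - 8*g^2 + 16*g) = (g - 5)*(g - 4)*(g^2 - 4*g) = g*(g - 5)*(g - 4)*(g - 4)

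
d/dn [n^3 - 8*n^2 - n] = 3*n^2 - 16*n - 1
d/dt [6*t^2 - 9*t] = 12*t - 9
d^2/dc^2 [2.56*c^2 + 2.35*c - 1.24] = 5.12000000000000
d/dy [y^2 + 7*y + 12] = 2*y + 7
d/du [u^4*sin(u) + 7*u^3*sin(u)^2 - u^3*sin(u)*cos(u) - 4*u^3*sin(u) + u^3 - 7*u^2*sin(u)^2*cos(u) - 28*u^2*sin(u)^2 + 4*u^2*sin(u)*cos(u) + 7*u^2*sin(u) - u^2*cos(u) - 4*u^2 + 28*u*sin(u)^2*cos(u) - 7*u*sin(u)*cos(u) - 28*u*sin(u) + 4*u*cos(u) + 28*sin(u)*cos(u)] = u^4*cos(u) + 7*u^3*sin(2*u) - u^3*cos(2*u) - 4*sqrt(2)*u^3*cos(u + pi/4) - 37*u^2*sin(u)/4 - 59*u^2*sin(2*u)/2 - 21*u^2*sin(3*u)/4 + 7*u^2*cos(u) - 13*u^2*cos(2*u)/2 + 27*u^2/2 + 3*u*sin(u) + 4*u*sin(2*u) + 21*u*sin(3*u) - 67*u*cos(u)/2 + 21*u*cos(2*u) + 7*u*cos(3*u)/2 - 36*u - 28*sin(u) - 7*sin(2*u)/2 + 11*cos(u) + 28*cos(2*u) - 7*cos(3*u)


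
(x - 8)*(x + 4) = x^2 - 4*x - 32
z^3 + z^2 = z^2*(z + 1)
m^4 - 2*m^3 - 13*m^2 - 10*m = m*(m - 5)*(m + 1)*(m + 2)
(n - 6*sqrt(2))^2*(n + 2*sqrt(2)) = n^3 - 10*sqrt(2)*n^2 + 24*n + 144*sqrt(2)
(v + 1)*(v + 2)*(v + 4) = v^3 + 7*v^2 + 14*v + 8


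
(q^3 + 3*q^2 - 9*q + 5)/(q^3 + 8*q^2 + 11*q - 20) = (q - 1)/(q + 4)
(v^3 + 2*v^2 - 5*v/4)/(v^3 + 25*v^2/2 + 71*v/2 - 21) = v*(2*v + 5)/(2*(v^2 + 13*v + 42))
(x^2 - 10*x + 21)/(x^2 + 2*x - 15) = (x - 7)/(x + 5)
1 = 1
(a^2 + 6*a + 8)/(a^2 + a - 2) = (a + 4)/(a - 1)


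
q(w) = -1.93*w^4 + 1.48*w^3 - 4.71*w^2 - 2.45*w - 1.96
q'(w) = -7.72*w^3 + 4.44*w^2 - 9.42*w - 2.45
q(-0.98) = -7.26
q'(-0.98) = 18.31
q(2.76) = -125.48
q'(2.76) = -156.94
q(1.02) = -9.88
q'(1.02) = -15.63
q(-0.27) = -1.68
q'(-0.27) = 0.57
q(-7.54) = -7123.64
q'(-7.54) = 3630.26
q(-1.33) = -16.55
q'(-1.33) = 36.09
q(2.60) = -102.35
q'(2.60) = -132.61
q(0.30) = -3.09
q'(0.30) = -5.08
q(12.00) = -38172.64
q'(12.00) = -12816.29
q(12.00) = -38172.64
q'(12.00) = -12816.29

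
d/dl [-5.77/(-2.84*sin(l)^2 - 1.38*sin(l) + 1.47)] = -(32.7736*sin(l) + 7.9626)*cos(l)/(2.84*sin(l)^2 + 1.38*sin(l) - 1.47)^2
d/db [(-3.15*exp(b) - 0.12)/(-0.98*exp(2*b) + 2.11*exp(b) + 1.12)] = (-(1.96*exp(b) - 2.11)*(3.15*exp(b) + 0.12) + 3.087*exp(2*b) - 6.6465*exp(b) - 3.528)*exp(b)/(-0.98*exp(2*b) + 2.11*exp(b) + 1.12)^2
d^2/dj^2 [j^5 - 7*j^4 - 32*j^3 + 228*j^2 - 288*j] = 20*j^3 - 84*j^2 - 192*j + 456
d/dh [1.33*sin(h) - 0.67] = 1.33*cos(h)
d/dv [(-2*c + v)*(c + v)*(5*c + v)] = -7*c^2 + 8*c*v + 3*v^2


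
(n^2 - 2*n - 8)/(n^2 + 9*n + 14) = (n - 4)/(n + 7)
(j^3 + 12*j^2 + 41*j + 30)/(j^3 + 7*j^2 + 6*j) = (j + 5)/j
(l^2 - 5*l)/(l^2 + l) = (l - 5)/(l + 1)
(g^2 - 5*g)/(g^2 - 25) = g/(g + 5)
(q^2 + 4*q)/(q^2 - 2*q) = (q + 4)/(q - 2)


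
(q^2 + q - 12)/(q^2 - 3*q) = (q + 4)/q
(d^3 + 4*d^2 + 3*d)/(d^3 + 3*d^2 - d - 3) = d/(d - 1)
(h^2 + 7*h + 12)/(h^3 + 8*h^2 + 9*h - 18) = (h + 4)/(h^2 + 5*h - 6)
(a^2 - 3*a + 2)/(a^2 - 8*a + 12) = (a - 1)/(a - 6)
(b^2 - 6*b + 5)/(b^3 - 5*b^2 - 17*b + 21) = (b - 5)/(b^2 - 4*b - 21)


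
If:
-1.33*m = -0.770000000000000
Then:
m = 0.58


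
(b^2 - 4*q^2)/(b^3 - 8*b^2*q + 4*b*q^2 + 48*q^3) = (b - 2*q)/(b^2 - 10*b*q + 24*q^2)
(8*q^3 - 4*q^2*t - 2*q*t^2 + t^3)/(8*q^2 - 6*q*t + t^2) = (4*q^2 - t^2)/(4*q - t)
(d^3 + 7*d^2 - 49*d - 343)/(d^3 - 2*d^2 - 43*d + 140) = (d^2 - 49)/(d^2 - 9*d + 20)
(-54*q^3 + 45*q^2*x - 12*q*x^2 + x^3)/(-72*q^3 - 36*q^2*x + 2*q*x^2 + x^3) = (9*q^2 - 6*q*x + x^2)/(12*q^2 + 8*q*x + x^2)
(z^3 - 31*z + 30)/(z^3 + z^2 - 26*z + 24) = (z - 5)/(z - 4)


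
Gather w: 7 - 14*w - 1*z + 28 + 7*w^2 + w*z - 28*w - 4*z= 7*w^2 + w*(z - 42) - 5*z + 35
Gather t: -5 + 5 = 0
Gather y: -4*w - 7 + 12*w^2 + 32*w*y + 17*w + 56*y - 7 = 12*w^2 + 13*w + y*(32*w + 56) - 14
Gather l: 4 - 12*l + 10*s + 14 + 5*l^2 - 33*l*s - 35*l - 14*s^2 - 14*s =5*l^2 + l*(-33*s - 47) - 14*s^2 - 4*s + 18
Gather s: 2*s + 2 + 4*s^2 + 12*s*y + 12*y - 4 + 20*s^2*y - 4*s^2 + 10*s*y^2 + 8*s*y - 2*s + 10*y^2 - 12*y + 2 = 20*s^2*y + s*(10*y^2 + 20*y) + 10*y^2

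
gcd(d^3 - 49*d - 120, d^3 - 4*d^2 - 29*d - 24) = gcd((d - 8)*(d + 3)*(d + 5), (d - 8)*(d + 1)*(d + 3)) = d^2 - 5*d - 24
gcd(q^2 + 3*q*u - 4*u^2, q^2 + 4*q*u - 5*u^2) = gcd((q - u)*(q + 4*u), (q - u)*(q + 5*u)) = q - u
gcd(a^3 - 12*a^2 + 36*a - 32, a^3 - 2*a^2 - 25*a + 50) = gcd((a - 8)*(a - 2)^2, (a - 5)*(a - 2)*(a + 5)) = a - 2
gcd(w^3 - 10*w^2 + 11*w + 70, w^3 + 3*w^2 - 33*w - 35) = w - 5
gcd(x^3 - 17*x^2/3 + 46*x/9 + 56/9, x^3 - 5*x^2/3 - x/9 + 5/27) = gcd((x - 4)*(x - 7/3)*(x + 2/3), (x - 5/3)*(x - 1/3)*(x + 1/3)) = 1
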